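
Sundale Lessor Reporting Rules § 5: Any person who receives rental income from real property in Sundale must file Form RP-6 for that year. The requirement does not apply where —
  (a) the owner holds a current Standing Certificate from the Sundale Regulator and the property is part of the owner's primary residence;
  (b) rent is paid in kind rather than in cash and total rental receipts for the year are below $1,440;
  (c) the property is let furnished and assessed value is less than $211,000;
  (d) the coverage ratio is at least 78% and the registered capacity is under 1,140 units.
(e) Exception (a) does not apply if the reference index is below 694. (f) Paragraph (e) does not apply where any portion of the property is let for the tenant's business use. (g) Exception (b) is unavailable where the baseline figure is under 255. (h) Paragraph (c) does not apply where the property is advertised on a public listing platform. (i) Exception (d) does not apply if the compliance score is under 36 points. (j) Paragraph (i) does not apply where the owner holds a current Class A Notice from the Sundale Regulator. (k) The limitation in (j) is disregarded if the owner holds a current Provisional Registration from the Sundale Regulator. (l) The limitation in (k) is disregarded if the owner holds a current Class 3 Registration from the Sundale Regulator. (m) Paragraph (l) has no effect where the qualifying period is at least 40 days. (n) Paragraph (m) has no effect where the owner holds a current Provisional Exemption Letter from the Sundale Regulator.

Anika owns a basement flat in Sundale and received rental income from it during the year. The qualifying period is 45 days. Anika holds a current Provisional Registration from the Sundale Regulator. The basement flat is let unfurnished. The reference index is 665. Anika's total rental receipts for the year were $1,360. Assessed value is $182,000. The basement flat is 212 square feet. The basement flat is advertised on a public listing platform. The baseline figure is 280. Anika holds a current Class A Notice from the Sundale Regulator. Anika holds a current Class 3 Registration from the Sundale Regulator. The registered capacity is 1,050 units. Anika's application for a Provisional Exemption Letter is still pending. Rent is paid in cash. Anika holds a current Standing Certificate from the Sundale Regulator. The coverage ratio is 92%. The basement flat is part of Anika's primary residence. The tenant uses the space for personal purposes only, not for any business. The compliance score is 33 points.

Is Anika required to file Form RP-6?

Yes — Anika must file Form RP-6.

Exception (a) is satisfied on its face — a current Standing Certificate is held; the basement flat is part of the primary residence. However, paragraphs (e)–(f) must be considered: (e) operates against (a): the reference index is 665, below the 694 limit. (f) is inapplicable (the space is used for personal purposes only), so (e) stands. (a) is therefore removed.
Exception (b) fails — rent is paid in cash.
Exception (c) does not apply: the property is let unfurnished.
All of (d)'s requirements are met (the coverage ratio is 92%, meeting the 78% threshold; the registered capacity is 1,050 units, under the 1,140 units limit). However, paragraphs (i)–(n) must be considered: (i) operates against (d): the compliance score is 33 points, under the 36 points limit. (j) would limit (i) — a current Class A Notice is held — but (k) sets (j) aside: (k) is triggered — a current Provisional Registration is held. (l) would limit (k) — a current Class 3 Registration is held — but (m) sets (l) aside: (m) operates against (l): the qualifying period is 45 days, meeting the 40 days threshold. (n) is not triggered (the Provisional Exemption Letter is not current), so (m) stands. So (d) is unavailable.
No exception is made out. Anika falls within the general rule.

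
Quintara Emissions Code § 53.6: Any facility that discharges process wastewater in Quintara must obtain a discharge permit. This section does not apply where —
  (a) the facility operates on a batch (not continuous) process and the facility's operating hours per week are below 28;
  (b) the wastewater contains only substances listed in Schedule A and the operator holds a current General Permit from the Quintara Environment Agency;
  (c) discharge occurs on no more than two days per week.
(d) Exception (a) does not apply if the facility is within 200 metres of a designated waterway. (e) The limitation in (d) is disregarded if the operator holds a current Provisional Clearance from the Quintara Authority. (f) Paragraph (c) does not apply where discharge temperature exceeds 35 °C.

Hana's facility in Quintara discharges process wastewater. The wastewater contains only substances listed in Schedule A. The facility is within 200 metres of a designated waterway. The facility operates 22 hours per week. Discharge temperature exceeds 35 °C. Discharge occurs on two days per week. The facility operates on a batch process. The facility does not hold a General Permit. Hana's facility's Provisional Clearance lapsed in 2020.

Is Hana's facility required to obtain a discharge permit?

Exception (a)'s conditions are all satisfied: the facility operates on a batch process; the facility's operating hours per week are 22, below the 28 limit. Turning to paragraphs (d)–(e): (d) operates against (a): the facility is within 200 m of a designated waterway. (e) does not operate here (there is no Provisional Clearance in force), so (d) stands. (a) is therefore removed.
Exception (b) does not apply: no General Permit is held.
Exception (c): discharge occurs on no more than two days per week — every condition holds. But: (f) operates against (c): discharge temperature exceeds 35 °C. Exception (c) does not apply.
No exception applies. The general rule governs.

Yes — Hana's facility must obtain a discharge permit.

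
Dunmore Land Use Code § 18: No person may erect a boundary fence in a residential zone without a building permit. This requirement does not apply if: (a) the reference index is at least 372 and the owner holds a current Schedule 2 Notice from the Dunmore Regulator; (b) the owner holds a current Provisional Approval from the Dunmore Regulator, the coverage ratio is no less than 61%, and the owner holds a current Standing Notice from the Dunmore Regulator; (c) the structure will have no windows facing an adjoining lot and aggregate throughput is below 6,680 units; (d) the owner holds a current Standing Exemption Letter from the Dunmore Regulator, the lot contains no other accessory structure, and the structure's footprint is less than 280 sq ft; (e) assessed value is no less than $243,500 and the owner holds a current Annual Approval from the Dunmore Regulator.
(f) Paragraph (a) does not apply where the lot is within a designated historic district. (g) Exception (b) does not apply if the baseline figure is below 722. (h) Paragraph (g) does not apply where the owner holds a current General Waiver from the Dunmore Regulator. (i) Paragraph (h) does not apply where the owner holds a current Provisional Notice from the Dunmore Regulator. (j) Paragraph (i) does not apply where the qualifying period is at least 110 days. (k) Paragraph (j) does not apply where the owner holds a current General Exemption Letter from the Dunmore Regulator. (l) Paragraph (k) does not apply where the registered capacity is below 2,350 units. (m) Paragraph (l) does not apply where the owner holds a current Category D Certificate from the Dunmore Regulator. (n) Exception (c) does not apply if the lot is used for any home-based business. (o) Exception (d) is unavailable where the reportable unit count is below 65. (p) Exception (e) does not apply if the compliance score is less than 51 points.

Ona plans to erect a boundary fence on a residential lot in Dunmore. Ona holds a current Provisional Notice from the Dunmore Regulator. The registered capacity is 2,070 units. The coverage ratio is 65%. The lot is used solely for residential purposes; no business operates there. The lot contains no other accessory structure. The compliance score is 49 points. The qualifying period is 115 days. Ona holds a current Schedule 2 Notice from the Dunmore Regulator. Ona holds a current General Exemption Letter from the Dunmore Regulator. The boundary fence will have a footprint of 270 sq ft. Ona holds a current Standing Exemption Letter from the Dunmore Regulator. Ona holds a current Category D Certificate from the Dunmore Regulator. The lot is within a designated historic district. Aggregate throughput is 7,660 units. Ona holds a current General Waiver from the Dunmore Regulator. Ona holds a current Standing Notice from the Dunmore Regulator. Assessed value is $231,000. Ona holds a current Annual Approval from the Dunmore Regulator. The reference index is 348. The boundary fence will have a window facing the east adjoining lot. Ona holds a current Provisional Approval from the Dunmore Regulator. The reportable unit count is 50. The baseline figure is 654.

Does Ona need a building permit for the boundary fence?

Yes — Ona must obtain a building permit.

Exception (a) does not apply: the reference index is 348, short of 372.
Exception (b) is satisfied on its face — a current Provisional Approval is held; the coverage ratio is 65%, meeting the 61% threshold; a current Standing Notice is held. But: (g) operates against (b): the baseline figure is 654, below the 722 limit. (h) would limit (g) — a current General Waiver is held — but (i) sets (h) aside: (i) operates against (h): a current Provisional Notice is held. (j) applies (the qualifying period is 115 days, meeting the 110 days threshold), but is set aside by (k): (k) operates against (j): a current General Exemption Letter is held. (l) would limit (k) — the registered capacity is 2,070 units, below the 2,350 units limit — but (m) sets (l) aside: (m) operates against (l): a current Category D Certificate is held. Exception (b) does not apply.
Exception (c) requires that the structure will have no windows facing an adjoining lot; but a window faces an adjoining lot, so (c) is unavailable.
All of (d)'s requirements are met (a current Standing Exemption Letter is held; the lot has no other accessory structure; the structure's footprint is 270 sq ft, less than the 280 sq ft limit). However, paragraph (o) must be considered: (o) operates against (d): the reportable unit count is 50, below the 65 limit. So (d) is unavailable.
Exception (e) fails — assessed value is $231,000, short of $243,500.
None of the exceptions is available; § 18 applies in full.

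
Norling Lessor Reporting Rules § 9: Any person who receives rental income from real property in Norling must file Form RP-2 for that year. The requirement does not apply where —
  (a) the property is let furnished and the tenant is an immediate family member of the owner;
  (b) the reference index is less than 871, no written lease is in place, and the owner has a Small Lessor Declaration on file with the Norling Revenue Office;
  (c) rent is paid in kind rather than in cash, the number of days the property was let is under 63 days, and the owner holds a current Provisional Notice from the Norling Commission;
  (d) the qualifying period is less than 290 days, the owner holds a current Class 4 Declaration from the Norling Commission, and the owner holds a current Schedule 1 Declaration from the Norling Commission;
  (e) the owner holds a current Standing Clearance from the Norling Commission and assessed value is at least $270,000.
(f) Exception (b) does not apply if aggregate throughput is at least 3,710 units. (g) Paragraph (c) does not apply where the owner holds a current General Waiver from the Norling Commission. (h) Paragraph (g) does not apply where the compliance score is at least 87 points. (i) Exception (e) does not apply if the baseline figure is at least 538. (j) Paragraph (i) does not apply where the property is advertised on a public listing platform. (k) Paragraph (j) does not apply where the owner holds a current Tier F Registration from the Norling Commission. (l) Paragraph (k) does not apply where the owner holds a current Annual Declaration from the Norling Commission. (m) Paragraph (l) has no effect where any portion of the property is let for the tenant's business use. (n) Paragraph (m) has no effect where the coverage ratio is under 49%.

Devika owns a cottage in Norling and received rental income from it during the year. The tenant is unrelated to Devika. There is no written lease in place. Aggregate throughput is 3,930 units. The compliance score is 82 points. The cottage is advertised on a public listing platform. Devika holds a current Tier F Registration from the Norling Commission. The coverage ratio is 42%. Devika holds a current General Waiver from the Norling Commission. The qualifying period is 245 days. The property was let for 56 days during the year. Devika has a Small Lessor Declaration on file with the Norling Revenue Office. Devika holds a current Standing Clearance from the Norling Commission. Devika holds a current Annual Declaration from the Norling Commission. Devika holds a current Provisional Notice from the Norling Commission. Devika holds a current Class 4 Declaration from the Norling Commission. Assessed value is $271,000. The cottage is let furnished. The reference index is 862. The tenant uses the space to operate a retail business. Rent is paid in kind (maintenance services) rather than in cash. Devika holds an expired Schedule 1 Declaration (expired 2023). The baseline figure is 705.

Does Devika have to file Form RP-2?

No — exception (e) applies; Devika is not required to file Form RP-2.

Exception (a) fails — the tenant is unrelated to the owner.
Exception (b)'s conditions are all satisfied: the reference index is 862, less than the 871 limit; there is no written lease; a Small Lessor Declaration is on file. But: (f) is engaged — aggregate throughput is 3,930 units, meeting the 3,710 units threshold. So (b) is unavailable.
Exception (c): rent is paid in kind; the number of days the property was let is 56 days, under the 63 days limit; a current Provisional Notice is held — every condition holds. However, paragraphs (g)–(h) must be considered: (g) operates against (c): a current General Waiver is held. (h), which would lift (g), is not triggered — the compliance score is 82 points, short of 87 points. Exception (c) does not apply.
Exception (d) does not apply: the Schedule 1 Declaration is not current.
Exception (e) is satisfied on its face — a current Standing Clearance is held; assessed value is $271,000, meeting the $270,000 threshold. As to paragraphs (i)–(n): (i) applies (the baseline figure is 705, meeting the 538 threshold), but is itself disapplied by (j): (j) operates against (i): the property is publicly advertised. (k) would limit (j) — a current Tier F Registration is held — but (l) sets (k) aside: (l) operates against (k): a current Annual Declaration is held. (m) applies (the space is let for business use), but is overridden by (n): (n) operates against (m): the coverage ratio is 42%, under the 49% limit. (e) remains available.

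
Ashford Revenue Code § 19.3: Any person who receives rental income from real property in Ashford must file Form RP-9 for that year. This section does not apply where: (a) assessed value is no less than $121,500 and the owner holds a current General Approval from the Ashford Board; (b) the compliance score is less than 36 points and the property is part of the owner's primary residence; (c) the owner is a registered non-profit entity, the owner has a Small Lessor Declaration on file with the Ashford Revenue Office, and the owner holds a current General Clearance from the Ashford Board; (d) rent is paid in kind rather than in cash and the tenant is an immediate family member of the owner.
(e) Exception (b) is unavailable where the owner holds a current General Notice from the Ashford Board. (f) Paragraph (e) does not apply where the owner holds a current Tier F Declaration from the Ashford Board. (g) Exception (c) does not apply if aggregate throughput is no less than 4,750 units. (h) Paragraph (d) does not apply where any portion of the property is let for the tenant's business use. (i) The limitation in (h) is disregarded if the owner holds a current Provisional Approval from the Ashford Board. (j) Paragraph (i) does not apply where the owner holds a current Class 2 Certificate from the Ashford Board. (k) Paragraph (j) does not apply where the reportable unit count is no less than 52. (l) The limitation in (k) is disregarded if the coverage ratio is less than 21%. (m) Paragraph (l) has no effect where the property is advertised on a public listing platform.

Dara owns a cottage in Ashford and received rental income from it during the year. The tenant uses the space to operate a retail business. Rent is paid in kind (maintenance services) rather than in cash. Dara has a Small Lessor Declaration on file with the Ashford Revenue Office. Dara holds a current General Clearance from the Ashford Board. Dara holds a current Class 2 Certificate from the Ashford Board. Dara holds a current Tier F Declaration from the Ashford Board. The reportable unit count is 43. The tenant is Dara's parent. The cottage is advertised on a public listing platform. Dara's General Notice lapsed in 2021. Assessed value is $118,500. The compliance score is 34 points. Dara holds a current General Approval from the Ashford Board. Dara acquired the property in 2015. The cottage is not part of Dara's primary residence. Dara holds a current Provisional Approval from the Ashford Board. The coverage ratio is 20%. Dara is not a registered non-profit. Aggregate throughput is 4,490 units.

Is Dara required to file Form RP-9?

Yes — Dara must file Form RP-9.

Exception (a) fails — assessed value is $118,500, short of $121,500.
Exception (b) requires that the property is part of the owner's primary residence; but the cottage is not part of the primary residence, so (b) is unavailable.
Exception (c) does not apply: Dara is not a registered non-profit.
Exception (d): rent is paid in kind; the tenant is an immediate family member — every condition holds. Turning to paragraphs (h)–(m): (h) operates against (d): the space is let for business use. (i) would limit (h) — a current Provisional Approval is held — but (j) sets (i) aside: (j) operates against (i): a current Class 2 Certificate is held. (k), which would lift (j), is inapplicable — the reportable unit count is 43, short of 52. (d) is therefore removed.
None of the exceptions is available; § 19.3 applies in full.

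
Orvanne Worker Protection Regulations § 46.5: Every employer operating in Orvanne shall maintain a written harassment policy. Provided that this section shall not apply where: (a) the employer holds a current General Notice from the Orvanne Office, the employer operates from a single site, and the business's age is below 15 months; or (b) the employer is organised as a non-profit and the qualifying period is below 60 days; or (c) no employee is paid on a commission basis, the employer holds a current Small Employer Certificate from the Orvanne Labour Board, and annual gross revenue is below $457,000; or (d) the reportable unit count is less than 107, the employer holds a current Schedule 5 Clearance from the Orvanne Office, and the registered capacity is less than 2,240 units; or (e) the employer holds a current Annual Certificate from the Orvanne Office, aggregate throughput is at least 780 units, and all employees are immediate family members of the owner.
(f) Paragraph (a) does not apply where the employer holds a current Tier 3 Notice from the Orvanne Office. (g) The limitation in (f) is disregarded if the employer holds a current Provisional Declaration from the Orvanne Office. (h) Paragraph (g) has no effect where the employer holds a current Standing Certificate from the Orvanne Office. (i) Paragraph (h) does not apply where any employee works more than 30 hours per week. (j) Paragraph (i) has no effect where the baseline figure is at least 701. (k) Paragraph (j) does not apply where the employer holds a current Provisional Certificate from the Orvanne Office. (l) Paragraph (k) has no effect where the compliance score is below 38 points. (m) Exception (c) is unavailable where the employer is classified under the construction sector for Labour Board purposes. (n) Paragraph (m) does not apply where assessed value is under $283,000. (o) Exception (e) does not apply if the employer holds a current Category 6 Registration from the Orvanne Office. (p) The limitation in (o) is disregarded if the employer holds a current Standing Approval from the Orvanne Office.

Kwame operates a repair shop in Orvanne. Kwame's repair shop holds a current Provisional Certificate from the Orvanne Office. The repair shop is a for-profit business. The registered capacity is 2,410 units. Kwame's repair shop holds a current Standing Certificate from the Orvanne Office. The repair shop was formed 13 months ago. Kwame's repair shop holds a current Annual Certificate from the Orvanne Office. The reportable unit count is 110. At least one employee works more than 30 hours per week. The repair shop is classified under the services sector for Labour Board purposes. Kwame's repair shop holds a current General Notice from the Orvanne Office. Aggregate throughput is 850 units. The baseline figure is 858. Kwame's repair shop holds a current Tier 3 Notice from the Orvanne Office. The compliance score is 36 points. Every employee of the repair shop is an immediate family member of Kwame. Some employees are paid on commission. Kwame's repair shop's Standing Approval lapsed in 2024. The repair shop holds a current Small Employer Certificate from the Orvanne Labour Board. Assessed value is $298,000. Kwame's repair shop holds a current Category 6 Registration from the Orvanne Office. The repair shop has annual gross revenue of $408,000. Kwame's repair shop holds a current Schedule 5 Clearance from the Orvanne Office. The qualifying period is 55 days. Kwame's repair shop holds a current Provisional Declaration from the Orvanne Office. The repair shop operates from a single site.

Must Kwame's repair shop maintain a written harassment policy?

Yes — Kwame's repair shop must maintain a written harassment policy.

Exception (a): a current General Notice is held; the employer operates from a single site; the business's age is 13 months, below the 15 months limit — every condition holds. However, paragraphs (f)–(l) must be considered: (f) operates against (a): a current Tier 3 Notice is held. (g) operates (a current Provisional Declaration is held), but is set aside by (h): (h) operates against (g): a current Standing Certificate is held. (i) is engaged (at least one employee exceeds 30 hours/week), but is itself disapplied by (j): (j) is engaged — the baseline figure is 858, meeting the 701 threshold. (k) is triggered (a current Provisional Certificate is held), but is displaced by (l): (l) operates against (k): the compliance score is 36 points, below the 38 points limit. So (a) is unavailable.
Exception (b) fails — the employer is for-profit.
Exception (c) does not apply: some employees are paid on commission.
Exception (d) does not apply: the reportable unit count is 110, not less than 107.
Exception (e): a current Annual Certificate is held; aggregate throughput is 850 units, meeting the 780 units threshold; every employee is an immediate family member — every condition holds. Turning to paragraphs (o)–(p): (o) operates against (e): a current Category 6 Registration is held. (p) does not operate here (the Standing Approval is not current), so (o) stands. So (e) is unavailable.
Every exception is unavailable, so the rule governs.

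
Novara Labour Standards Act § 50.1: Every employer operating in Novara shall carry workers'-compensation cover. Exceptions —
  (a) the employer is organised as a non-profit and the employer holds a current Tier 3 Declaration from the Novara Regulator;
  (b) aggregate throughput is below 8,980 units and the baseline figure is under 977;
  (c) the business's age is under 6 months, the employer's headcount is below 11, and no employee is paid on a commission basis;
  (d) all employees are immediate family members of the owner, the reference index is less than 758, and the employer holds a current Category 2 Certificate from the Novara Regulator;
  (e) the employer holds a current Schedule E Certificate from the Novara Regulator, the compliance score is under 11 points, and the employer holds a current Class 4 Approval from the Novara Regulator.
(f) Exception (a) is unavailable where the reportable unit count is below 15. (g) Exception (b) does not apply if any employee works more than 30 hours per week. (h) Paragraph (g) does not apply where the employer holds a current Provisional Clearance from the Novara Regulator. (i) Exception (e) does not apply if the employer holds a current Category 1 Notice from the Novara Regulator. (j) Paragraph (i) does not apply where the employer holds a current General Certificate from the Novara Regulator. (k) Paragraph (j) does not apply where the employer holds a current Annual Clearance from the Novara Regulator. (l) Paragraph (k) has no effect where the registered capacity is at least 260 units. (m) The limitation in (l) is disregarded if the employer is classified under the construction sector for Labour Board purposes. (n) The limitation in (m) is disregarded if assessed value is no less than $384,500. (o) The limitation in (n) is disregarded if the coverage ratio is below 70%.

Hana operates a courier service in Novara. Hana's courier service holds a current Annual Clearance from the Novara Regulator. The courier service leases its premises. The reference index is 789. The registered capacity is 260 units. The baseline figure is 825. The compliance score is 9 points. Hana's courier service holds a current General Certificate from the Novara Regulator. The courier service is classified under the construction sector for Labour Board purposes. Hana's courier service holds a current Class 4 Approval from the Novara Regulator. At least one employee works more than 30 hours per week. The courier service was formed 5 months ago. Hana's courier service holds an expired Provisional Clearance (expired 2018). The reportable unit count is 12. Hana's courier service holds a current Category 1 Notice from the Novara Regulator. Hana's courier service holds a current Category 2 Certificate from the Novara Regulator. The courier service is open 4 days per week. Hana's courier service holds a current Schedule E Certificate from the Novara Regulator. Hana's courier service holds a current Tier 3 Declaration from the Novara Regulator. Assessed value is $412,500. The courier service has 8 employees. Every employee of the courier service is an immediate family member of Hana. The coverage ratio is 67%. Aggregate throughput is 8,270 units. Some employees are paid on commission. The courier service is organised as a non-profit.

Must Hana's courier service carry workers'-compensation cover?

Yes — Hana's courier service must carry workers'-compensation cover.

Exception (a)'s conditions are all satisfied: the employer is a non-profit; a current Tier 3 Declaration is held. However, paragraph (f) must be considered: (f) operates against (a): the reportable unit count is 12, below the 15 limit. (a) is therefore removed.
Exception (b): aggregate throughput is 8,270 units, below the 8,980 units limit; the baseline figure is 825, under the 977 limit — every condition holds. Turning to paragraphs (g)–(h): (g) applies — at least one employee exceeds 30 hours/week. (h), which would lift (g), is not triggered — there is no Provisional Clearance in force. (b) is therefore removed.
Exception (c) fails — some employees are paid on commission.
Exception (d) requires that the reference index is less than 758; but the reference index is 789, not less than 758, so (d) is unavailable.
Exception (e) is satisfied on its face — a current Schedule E Certificate is held; the compliance score is 9 points, under the 11 points limit; a current Class 4 Approval is held. But applying paragraphs (i)–(o): (i) is engaged — a current Category 1 Notice is held. (j) would limit (i) — a current General Certificate is held — but (k) sets (j) aside: (k) is triggered — a current Annual Clearance is held. (l) applies (the registered capacity is 260 units, meeting the 260 units threshold), but is overridden by (m): (m) operates against (l): the courier service is classified under the construction sector. (n) would limit (m) — assessed value is $412,500, meeting the $384,500 threshold — but (o) sets (n) aside: (o) is triggered — the coverage ratio is 67%, below the 70% limit. Exception (e) does not apply.
Every exception is unavailable, so the rule governs.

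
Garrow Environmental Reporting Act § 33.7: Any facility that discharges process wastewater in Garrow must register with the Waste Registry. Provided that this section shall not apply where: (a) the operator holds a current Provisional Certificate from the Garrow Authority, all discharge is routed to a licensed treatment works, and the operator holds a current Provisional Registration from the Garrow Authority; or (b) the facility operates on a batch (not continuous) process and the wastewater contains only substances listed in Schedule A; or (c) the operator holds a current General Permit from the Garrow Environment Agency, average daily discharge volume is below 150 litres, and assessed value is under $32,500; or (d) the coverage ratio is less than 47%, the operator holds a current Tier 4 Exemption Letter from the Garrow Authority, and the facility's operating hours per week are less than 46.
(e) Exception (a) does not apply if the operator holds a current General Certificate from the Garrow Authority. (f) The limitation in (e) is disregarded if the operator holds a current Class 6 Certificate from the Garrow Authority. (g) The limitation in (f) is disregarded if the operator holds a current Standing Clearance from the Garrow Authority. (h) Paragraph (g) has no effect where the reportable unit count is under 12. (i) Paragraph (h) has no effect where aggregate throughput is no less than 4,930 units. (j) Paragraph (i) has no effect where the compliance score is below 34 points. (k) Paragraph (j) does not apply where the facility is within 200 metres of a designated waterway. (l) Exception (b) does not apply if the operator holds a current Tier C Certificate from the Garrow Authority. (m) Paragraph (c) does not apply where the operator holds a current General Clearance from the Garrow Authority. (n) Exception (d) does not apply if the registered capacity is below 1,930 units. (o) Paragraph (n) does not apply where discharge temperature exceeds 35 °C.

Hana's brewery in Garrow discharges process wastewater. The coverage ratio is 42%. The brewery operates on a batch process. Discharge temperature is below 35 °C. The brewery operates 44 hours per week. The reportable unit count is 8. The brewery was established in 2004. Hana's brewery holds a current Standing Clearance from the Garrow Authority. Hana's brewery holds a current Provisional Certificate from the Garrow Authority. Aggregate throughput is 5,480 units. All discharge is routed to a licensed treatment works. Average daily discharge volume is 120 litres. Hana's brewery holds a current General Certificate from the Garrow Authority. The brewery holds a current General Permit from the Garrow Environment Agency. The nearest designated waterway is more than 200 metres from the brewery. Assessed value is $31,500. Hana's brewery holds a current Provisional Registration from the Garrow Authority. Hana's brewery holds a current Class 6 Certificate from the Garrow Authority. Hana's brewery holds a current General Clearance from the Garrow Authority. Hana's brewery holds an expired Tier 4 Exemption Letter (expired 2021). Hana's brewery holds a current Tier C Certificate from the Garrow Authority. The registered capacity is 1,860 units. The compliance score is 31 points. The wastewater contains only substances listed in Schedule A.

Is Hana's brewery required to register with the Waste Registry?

All of (a)'s requirements are met (a current Provisional Certificate is held; discharge is routed to a licensed treatment works; a current Provisional Registration is held). Considering the limiting provisions: (e) would limit (a) — a current General Certificate is held — but (f) sets (e) aside: (f) is triggered — a current Class 6 Certificate is held. (g) operates (a current Standing Clearance is held), but is displaced by (h): (h) operates against (g): the reportable unit count is 8, under the 12 limit. (i) would limit (h) — aggregate throughput is 5,480 units, meeting the 4,930 units threshold — but (j) sets (i) aside: (j) operates — the compliance score is 31 points, below the 34 points limit. (k), which would lift (j), is not engaged — the brewery is more than 200 m from any designated waterway. So (a) applies.
Exception (b)'s conditions are all satisfied: the facility operates on a batch process; the wastewater is Schedule-A-only. However, paragraph (l) must be considered: (l) is engaged — a current Tier C Certificate is held. (b) is therefore removed.
Exception (c)'s conditions are all satisfied: a current General Permit is held; average daily discharge volume is 120 litres, below the 150 litres limit; assessed value is $31,500, under the $32,500 limit. Turning to paragraph (m): (m) is engaged — a current General Clearance is held. Exception (c) does not apply.
Exception (d) fails — the Tier 4 Exemption Letter is not current.

No — exception (a) applies; Hana's brewery is not required to register with the Waste Registry.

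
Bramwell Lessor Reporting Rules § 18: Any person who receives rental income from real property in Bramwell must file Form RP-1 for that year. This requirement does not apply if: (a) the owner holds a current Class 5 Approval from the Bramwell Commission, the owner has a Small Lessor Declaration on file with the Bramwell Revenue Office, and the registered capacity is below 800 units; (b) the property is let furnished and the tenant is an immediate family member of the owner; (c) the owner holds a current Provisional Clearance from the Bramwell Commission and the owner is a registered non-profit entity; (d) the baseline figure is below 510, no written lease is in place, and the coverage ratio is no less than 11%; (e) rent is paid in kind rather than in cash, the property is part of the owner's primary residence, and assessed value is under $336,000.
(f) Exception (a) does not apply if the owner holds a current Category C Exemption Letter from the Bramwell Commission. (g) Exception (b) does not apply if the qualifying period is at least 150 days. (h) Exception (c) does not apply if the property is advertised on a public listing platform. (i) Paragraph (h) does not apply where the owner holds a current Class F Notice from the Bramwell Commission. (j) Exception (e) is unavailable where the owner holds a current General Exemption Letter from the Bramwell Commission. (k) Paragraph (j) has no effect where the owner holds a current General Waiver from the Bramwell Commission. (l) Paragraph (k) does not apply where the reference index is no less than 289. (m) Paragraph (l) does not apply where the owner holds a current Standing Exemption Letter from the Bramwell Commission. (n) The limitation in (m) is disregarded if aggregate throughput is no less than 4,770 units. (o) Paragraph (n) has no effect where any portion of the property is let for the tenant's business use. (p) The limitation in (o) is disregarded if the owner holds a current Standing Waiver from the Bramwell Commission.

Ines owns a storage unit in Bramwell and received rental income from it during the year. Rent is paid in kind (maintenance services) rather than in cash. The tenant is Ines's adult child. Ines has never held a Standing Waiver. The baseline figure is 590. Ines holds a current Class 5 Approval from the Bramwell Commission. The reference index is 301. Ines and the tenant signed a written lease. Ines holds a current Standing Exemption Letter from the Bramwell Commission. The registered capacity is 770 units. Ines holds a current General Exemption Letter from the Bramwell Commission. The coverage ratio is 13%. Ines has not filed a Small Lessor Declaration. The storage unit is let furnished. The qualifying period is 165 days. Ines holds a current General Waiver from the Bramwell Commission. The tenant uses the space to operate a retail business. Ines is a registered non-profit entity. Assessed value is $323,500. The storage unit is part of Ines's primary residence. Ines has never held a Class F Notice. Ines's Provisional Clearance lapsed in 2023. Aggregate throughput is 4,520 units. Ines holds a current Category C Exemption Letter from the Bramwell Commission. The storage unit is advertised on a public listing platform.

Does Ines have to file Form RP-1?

No — exception (e) applies; Ines is not required to file Form RP-1.

Exception (a) requires that the owner has a Small Lessor Declaration on file with the Bramwell Revenue Office; but no Small Lessor Declaration is on file, so (a) is unavailable.
All of (b)'s requirements are met (the property is let furnished; the tenant is an immediate family member). But applying paragraph (g): (g) operates against (b): the qualifying period is 165 days, meeting the 150 days threshold. Exception (b) does not apply.
Exception (c) requires that the owner holds a current Provisional Clearance from the Bramwell Commission; but the Provisional Clearance is not current, so (c) is unavailable.
Exception (d) requires that the baseline figure is below 510; but the baseline figure is 590, not below 510, so (d) is unavailable.
Exception (e)'s conditions are all satisfied: rent is paid in kind; the storage unit is part of the primary residence; assessed value is $323,500, under the $336,000 limit. As to paragraphs (j)–(p): (j) is triggered (a current General Exemption Letter is held), but is itself disapplied by (k): (k) is triggered — a current General Waiver is held. (l) is engaged (the reference index is 301, meeting the 289 threshold), but is set aside by (m): (m) applies — a current Standing Exemption Letter is held. (n), which would lift (m), is not triggered — aggregate throughput is 4,520 units, short of 4,770 units. So (e) applies.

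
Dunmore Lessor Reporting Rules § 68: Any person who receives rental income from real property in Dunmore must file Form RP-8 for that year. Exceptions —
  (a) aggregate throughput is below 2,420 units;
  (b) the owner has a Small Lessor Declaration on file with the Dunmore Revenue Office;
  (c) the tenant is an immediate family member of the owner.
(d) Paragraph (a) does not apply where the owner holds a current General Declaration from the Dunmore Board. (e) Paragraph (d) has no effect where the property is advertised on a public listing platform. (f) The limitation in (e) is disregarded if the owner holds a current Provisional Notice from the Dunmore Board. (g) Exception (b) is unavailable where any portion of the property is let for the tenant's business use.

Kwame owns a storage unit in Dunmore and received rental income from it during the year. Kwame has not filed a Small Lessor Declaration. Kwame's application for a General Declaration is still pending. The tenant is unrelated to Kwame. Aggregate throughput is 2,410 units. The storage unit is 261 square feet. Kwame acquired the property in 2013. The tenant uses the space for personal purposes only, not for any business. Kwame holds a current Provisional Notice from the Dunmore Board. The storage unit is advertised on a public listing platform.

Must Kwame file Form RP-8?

All of (a)'s requirements are met (aggregate throughput is 2,410 units, below the 2,420 units limit). Applying paragraphs (d)–(f): (d) is not engaged — no current General Declaration is held. So (a) applies.
Exception (b) fails — no Small Lessor Declaration is on file.
Exception (c) does not apply: the tenant is unrelated to the owner.

No — exception (a) applies; Kwame is not required to file Form RP-8.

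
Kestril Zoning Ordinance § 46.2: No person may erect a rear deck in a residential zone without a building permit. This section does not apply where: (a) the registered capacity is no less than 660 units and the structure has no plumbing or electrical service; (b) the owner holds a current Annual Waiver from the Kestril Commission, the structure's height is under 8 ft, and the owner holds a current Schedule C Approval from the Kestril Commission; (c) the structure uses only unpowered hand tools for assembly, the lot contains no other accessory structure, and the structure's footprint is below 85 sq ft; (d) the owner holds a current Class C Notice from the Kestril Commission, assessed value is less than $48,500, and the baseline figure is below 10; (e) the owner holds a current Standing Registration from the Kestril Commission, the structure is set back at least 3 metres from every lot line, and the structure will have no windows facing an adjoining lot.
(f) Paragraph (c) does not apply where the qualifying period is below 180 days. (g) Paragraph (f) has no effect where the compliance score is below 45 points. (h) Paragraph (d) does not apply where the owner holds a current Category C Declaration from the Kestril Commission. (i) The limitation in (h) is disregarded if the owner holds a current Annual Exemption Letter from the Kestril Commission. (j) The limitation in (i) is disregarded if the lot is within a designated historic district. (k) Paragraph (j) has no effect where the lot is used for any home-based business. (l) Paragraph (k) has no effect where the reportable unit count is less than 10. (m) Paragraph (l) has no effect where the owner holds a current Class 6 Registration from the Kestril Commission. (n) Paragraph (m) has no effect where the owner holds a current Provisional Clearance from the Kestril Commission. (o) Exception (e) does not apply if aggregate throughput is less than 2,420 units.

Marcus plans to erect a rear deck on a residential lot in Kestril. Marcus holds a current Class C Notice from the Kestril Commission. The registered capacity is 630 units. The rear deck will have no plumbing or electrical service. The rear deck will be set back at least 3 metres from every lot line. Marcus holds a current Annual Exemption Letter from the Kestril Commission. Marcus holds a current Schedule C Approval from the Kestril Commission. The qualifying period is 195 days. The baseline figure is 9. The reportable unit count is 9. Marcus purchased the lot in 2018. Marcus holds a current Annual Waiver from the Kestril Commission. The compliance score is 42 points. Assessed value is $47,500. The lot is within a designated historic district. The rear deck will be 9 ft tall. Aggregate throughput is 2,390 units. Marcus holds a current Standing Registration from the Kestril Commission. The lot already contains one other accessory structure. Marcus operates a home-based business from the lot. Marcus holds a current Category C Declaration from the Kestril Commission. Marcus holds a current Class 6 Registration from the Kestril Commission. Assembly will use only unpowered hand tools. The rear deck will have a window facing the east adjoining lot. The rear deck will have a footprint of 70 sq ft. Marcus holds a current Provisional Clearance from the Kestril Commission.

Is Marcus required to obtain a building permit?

Yes — Marcus must obtain a building permit.

Exception (a) fails — the registered capacity is 630 units, short of 660 units.
Exception (b) requires that the structure's height is under 8 ft; but the structure's height is 9 ft, not under 8 ft, so (b) is unavailable.
Exception (c) fails — the lot already has another accessory structure.
All of (d)'s requirements are met (a current Class C Notice is held; assessed value is $47,500, less than the $48,500 limit; the baseline figure is 9, below the 10 limit). But: (h) operates against (d): a current Category C Declaration is held. (i) operates (a current Annual Exemption Letter is held), but is set aside by (j): (j) is engaged — the lot is in a historic district. (k) would limit (j) — a home-based business operates on the lot — but (l) sets (k) aside: (l) operates against (k): the reportable unit count is 9, less than the 10 limit. (m) would limit (l) — a current Class 6 Registration is held — but (n) sets (m) aside: (n) operates — a current Provisional Clearance is held. Exception (d) does not apply.
Exception (e) does not apply: a window faces an adjoining lot.
No exception is made out. Marcus falls within the general rule.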